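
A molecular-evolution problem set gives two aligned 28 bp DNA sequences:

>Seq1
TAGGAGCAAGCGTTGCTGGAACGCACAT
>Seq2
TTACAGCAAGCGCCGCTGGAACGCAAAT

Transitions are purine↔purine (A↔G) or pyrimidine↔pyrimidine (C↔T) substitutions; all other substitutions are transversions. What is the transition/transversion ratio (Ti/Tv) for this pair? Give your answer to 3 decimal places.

The sequences differ at positions 2 (A/T, transversion), 3 (G/A, transition), 4 (G/C, transversion), 13 (T/C, transition), 14 (T/C, transition), 26 (C/A, transversion).
Of the 6 differences, 3 transitions and 3 transversions, so Ti/Tv = 3/3 = 1.000.

1.000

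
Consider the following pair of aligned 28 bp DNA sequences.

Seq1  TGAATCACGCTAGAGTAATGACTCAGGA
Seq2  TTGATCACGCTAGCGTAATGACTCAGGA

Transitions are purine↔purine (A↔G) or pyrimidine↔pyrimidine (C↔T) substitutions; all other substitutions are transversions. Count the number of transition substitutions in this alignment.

The sequences differ at positions 2 (G/T, transversion), 3 (A/G, transition), 14 (A/C, transversion).
Of the 3 differences, 1 transition and 2 transversions, so the answer is 1.

1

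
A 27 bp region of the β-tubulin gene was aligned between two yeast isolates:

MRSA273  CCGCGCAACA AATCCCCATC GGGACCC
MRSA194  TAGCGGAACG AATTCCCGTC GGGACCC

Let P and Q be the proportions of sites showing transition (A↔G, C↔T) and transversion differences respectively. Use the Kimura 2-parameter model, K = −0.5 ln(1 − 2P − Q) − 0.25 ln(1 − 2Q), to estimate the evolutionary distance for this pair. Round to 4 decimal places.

Mismatches occur at site 1 (C↔T, transition), site 2 (C↔A, transversion), site 6 (C↔G, transversion), site 10 (A↔G, transition), site 14 (C↔T, transition), site 18 (A↔G, transition).
Of the 6 differences, 4 transitions and 2 transversions over 27 sites: P = 4/27 = 0.148148, Q = 2/27 = 0.074074.
d = −0.5·ln(0.629630) − 0.25·ln(0.851852) = −0.5·(-0.462623) − 0.25·(-0.160342) = 0.2714.

0.2714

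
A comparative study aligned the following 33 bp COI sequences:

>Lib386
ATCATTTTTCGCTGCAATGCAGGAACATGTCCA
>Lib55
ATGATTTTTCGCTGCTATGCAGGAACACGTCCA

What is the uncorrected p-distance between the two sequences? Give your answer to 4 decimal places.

The sequences differ at positions 3 (C/G), 16 (A/T), 28 (T/C).
There are 3 differences over 33 sites, so p = 3/33 = 0.0909.

0.0909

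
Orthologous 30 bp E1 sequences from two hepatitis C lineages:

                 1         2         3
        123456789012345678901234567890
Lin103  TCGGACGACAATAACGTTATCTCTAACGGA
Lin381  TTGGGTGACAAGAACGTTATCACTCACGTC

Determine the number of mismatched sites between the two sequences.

8

Mismatches occur at site 2 (C↔T), site 5 (A↔G), site 6 (C↔T), site 12 (T↔G), site 22 (T↔A), site 25 (A↔C), site 29 (G↔T), site 30 (A↔C).
That gives 8 mismatches out of 30 aligned sites, so the Hamming distance is 8.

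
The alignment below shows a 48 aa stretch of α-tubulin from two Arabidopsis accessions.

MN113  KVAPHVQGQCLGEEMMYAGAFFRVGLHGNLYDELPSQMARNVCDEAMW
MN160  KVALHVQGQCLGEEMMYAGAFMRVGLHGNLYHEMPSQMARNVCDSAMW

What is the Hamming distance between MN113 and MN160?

Differing sites — 4:P/L; 22:F/M; 32:D/H; 34:L/M; 45:E/S.
That gives 5 mismatches out of 48 aligned sites, so the Hamming distance is 5.

5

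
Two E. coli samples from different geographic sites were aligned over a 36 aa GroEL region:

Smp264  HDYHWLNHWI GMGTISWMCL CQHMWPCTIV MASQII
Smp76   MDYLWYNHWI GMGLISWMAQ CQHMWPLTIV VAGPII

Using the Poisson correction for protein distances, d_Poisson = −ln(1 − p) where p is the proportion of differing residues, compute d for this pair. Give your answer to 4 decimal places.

0.3254

Differing sites — 1:H/M; 4:H/L; 6:L/Y; 14:T/L; 19:C/A; 20:L/Q; 27:C/L; 31:M/V; 33:S/G; 34:Q/P.
p = 10/36 = 0.277778.
d = −ln(1 − 0.277778) = −ln(0.722222) = 0.3254.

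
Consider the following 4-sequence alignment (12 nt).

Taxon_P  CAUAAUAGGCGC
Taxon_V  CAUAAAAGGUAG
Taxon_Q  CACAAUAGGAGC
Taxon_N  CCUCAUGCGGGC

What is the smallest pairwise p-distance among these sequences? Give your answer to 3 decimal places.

0.167

Pairwise Hamming distances:
  Taxon_P vs Taxon_V: 4
  Taxon_P vs Taxon_Q: 2
  Taxon_P vs Taxon_N: 5
  Taxon_V vs Taxon_Q: 5
  Taxon_V vs Taxon_N: 8
  Taxon_Q vs Taxon_N: 6
The smallest is 2 mismatches, between Taxon_P and Taxon_Q; p = 2/12 = 0.167.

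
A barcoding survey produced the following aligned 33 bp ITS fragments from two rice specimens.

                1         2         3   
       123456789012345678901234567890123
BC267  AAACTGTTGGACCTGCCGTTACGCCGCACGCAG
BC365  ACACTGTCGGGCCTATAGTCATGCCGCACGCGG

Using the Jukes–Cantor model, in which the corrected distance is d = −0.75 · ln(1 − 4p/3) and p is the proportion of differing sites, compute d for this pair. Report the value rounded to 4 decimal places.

Differing sites — 2:A/C; 8:T/C; 11:A/G; 15:G/A; 16:C/T; 17:C/A; 20:T/C; 22:C/T; 32:A/G.
p = 9/33 = 0.272727.
d = −0.75 · ln(1 − (4/3)·0.272727) = −0.75 · ln(0.636364) = −0.75 · (-0.451985) = 0.3390.

0.3390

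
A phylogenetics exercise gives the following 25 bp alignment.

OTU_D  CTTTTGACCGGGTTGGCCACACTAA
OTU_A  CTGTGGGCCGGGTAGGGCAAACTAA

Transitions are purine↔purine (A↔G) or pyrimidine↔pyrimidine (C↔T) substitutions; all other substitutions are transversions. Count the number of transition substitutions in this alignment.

1

Differing sites — 3:T/G (Tv); 5:T/G (Tv); 7:A/G (Ti); 14:T/A (Tv); 17:C/G (Tv); 20:C/A (Tv).
Of the 6 differences, 1 transition and 5 transversions, so the answer is 1.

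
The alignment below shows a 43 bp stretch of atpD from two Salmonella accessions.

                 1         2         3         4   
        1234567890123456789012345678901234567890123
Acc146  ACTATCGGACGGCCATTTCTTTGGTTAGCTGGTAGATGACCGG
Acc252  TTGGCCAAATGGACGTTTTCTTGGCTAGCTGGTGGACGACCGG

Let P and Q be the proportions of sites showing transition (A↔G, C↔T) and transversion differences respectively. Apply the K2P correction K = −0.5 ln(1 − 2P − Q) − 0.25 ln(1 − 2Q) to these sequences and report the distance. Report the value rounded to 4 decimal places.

Differing sites — 1:A/T (Tv); 2:C/T (Ti); 3:T/G (Tv); 4:A/G (Ti); 5:T/C (Ti); 7:G/A (Ti); 8:G/A (Ti); 10:C/T (Ti); 13:C/A (Tv); 15:A/G (Ti); 19:C/T (Ti); 20:T/C (Ti); 25:T/C (Ti); 34:A/G (Ti); 37:T/C (Ti).
Of the 15 differences, 12 transitions and 3 transversions over 43 sites: P = 12/43 = 0.279070, Q = 3/43 = 0.069767.
d = −0.5·ln(0.372093) − 0.25·ln(0.860466) = −0.5·(-0.988611) − 0.25·(-0.150281) = 0.5319.

0.5319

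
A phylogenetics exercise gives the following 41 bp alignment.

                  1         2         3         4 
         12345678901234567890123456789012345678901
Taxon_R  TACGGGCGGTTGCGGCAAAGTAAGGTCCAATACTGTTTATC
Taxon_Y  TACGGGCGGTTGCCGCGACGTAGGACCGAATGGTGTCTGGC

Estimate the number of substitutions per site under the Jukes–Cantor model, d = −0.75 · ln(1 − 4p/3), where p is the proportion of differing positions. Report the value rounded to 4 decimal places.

The sequences differ at positions 14 (G/C), 17 (A/G), 19 (A/C), 23 (A/G), 25 (G/A), 26 (T/C), 28 (C/G), 32 (A/G), 33 (C/G), 37 (T/C), 39 (A/G), 40 (T/G).
p = 12/41 = 0.292683.
d = −0.75 · ln(1 − (4/3)·0.292683) = −0.75 · ln(0.609756) = −0.75 · (-0.494696) = 0.3710.

0.3710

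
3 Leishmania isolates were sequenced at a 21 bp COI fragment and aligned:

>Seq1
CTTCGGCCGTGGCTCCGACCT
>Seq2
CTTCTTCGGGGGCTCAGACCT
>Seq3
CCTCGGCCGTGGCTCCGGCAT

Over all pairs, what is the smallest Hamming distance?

Pairwise Hamming distances:
  Seq1 vs Seq2: 5
  Seq1 vs Seq3: 3
  Seq2 vs Seq3: 8
The smallest is 3, between Seq1 and Seq3.

3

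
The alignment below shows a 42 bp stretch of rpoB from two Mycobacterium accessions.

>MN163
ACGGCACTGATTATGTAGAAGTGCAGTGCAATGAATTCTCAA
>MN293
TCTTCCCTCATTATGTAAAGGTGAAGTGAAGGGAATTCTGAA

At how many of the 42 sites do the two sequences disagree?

12

Differing sites — 1:A/T; 3:G/T; 4:G/T; 6:A/C; 9:G/C; 18:G/A; 20:A/G; 24:C/A; 29:C/A; 31:A/G; 32:T/G; 40:C/G.
That gives 12 mismatches out of 42 aligned sites, so the Hamming distance is 12.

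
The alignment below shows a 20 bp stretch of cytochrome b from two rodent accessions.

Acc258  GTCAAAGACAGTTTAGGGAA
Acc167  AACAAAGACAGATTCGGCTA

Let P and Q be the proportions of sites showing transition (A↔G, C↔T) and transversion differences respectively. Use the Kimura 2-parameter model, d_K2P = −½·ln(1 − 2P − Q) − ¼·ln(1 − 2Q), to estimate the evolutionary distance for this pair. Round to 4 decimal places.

0.3887

The sequences differ at positions 1 (G/A, transition), 2 (T/A, transversion), 12 (T/A, transversion), 15 (A/C, transversion), 18 (G/C, transversion), 19 (A/T, transversion).
Of the 6 differences, 1 transition and 5 transversions over 20 sites: P = 1/20 = 0.050000, Q = 5/20 = 0.250000.
d = −0.5·ln(0.650000) − 0.25·ln(0.500000) = −0.5·(-0.430783) − 0.25·(-0.693147) = 0.3887.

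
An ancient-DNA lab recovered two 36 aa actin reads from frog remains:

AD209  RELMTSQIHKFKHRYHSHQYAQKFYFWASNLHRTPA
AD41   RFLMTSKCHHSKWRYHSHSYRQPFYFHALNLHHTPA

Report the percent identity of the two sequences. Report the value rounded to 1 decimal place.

66.7%

Mismatches occur at site 2 (E→F), site 7 (Q→K), site 8 (I→C), site 10 (K→H), site 11 (F→S), site 13 (H→W), site 19 (Q→S), site 21 (A→R), site 23 (K→P), site 27 (W→H), site 29 (S→L), site 33 (R→H).
24 of the 36 sites match, so the percent identity is 24/36 × 100 = 66.7%.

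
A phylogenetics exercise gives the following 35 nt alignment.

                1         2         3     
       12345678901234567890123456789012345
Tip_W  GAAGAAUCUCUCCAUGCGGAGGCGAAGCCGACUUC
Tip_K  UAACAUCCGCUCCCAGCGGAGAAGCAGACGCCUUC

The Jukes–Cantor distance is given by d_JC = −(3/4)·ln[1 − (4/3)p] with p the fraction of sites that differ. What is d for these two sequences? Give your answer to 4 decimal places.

Differing sites — 1:G/U; 4:G/C; 6:A/U; 7:U/C; 9:U/G; 14:A/C; 15:U/A; 22:G/A; 23:C/A; 25:A/C; 28:C/A; 31:A/C.
p = 12/35 = 0.342857.
d = −0.75 · ln(1 − (4/3)·0.342857) = −0.75 · ln(0.542857) = −0.75 · (-0.610909) = 0.4582.

0.4582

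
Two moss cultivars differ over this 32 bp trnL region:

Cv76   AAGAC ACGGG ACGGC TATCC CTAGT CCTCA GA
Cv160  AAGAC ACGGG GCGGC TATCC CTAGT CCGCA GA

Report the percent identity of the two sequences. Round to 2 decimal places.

93.75%

Mismatches occur at site 11 (A→G), site 28 (T→G).
30 of the 32 sites match, so the percent identity is 30/32 × 100 = 93.75%.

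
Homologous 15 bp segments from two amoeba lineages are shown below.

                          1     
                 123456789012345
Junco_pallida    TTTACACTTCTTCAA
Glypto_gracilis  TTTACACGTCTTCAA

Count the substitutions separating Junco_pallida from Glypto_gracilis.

1

The sequences differ at position 8 (T/G).
That gives 1 mismatch out of 15 aligned sites, so the Hamming distance is 1.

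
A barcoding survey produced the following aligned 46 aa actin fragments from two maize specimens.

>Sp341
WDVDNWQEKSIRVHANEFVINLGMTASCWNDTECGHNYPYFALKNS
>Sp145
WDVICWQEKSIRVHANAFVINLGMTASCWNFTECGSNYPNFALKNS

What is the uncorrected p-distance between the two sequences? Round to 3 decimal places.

Differing sites — 4:D/I; 5:N/C; 17:E/A; 31:D/F; 36:H/S; 40:Y/N.
There are 6 differences over 46 sites, so p = 6/46 = 0.130.

0.130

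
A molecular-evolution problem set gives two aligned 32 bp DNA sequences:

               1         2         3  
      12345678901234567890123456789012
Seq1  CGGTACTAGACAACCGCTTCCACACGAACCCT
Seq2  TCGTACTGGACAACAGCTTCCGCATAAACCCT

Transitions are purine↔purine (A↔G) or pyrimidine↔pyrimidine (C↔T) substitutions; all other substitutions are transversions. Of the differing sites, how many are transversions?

Differing sites — 1:C/T (Ti); 2:G/C (Tv); 8:A/G (Ti); 15:C/A (Tv); 22:A/G (Ti); 25:C/T (Ti); 26:G/A (Ti).
Of the 7 differences, 5 transitions and 2 transversions, so the answer is 2.

2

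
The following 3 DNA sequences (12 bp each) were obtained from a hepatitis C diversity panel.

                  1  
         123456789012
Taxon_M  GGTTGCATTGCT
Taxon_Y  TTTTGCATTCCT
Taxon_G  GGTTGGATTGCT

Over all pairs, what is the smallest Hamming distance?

Pairwise Hamming distances:
  Taxon_M vs Taxon_Y: 3
  Taxon_M vs Taxon_G: 1
  Taxon_Y vs Taxon_G: 4
The smallest is 1, between Taxon_M and Taxon_G.

1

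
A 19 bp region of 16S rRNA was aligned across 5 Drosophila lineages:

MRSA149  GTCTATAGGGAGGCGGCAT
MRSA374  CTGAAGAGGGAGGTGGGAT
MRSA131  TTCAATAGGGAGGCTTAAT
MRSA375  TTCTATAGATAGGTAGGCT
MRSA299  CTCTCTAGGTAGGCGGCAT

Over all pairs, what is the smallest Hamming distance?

3

Pairwise Hamming distances:
  MRSA149 vs MRSA374: 6
  MRSA149 vs MRSA131: 5
  MRSA149 vs MRSA375: 7
  MRSA149 vs MRSA299: 3
  MRSA374 vs MRSA131: 7
  MRSA374 vs MRSA375: 8
  MRSA374 vs MRSA299: 7
  MRSA131 vs MRSA375: 8
  MRSA131 vs MRSA299: 7
  MRSA375 vs MRSA299: 7
The smallest is 3, between MRSA149 and MRSA299.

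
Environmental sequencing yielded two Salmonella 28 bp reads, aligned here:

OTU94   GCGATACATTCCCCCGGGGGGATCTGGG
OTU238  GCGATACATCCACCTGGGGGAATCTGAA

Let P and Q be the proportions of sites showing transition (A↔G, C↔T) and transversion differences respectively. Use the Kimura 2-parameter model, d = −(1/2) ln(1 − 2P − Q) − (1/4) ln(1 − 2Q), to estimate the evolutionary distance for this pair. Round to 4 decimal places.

The sequences differ at positions 10 (T/C, transition), 12 (C/A, transversion), 15 (C/T, transition), 21 (G/A, transition), 27 (G/A, transition), 28 (G/A, transition).
Of the 6 differences, 5 transitions and 1 transversion over 28 sites: P = 5/28 = 0.178571, Q = 1/28 = 0.035714.
d = −0.5·ln(0.607144) − 0.25·ln(0.928572) = −0.5·(-0.498989) − 0.25·(-0.074107) = 0.2680.

0.2680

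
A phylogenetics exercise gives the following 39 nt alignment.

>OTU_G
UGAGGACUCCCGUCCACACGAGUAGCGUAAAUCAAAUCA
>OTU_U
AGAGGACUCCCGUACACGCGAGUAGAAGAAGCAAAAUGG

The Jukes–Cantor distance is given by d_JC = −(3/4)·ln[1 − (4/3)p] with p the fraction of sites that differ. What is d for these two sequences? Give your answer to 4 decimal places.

Mismatches occur at site 1 (U→A), site 14 (C→A), site 18 (A→G), site 26 (C→A), site 27 (G→A), site 28 (U→G), site 31 (A→G), site 32 (U→C), site 33 (C→A), site 38 (C→G), site 39 (A→G).
p = 11/39 = 0.282051.
d = −0.75 · ln(1 − (4/3)·0.282051) = −0.75 · ln(0.623932) = −0.75 · (-0.471714) = 0.3538.

0.3538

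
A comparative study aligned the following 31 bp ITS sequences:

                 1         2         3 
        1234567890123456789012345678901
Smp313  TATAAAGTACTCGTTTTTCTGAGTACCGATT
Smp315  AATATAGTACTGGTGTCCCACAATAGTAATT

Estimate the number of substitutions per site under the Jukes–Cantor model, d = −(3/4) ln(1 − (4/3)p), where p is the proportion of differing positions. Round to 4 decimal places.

0.5445

Mismatches occur at site 1 (T/A), site 5 (A/T), site 12 (C/G), site 15 (T/G), site 17 (T/C), site 18 (T/C), site 20 (T/A), site 21 (G/C), site 23 (G/A), site 26 (C/G), site 27 (C/T), site 28 (G/A).
p = 12/31 = 0.387097.
d = −0.75 · ln(1 − (4/3)·0.387097) = −0.75 · ln(0.483871) = −0.75 · (-0.725937) = 0.5445.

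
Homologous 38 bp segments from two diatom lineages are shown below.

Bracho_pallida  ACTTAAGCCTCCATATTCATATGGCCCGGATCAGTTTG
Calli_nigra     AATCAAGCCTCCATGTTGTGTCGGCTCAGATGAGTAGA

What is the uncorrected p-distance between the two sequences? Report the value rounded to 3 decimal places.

0.368

The sequences differ at positions 2 (C/A), 4 (T/C), 15 (A/G), 18 (C/G), 19 (A/T), 20 (T/G), 21 (A/T), 22 (T/C), 26 (C/T), 28 (G/A), 32 (C/G), 36 (T/A), 37 (T/G), 38 (G/A).
There are 14 differences over 38 sites, so p = 14/38 = 0.368.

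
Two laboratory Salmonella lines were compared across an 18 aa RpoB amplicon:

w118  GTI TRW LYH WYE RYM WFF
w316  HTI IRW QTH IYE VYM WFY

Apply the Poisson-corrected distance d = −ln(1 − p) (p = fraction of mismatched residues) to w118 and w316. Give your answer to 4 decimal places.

The sequences differ at positions 1 (G/H), 4 (T/I), 7 (L/Q), 8 (Y/T), 10 (W/I), 13 (R/V), 18 (F/Y).
p = 7/18 = 0.388889.
d = −ln(1 − 0.388889) = −ln(0.611111) = 0.4925.

0.4925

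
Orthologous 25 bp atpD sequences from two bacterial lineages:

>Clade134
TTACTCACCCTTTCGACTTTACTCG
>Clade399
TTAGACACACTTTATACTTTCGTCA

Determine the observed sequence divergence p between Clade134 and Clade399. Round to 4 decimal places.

0.3200

Differing sites — 4:C/G; 5:T/A; 9:C/A; 14:C/A; 15:G/T; 21:A/C; 22:C/G; 25:G/A.
There are 8 differences over 25 sites, so p = 8/25 = 0.3200.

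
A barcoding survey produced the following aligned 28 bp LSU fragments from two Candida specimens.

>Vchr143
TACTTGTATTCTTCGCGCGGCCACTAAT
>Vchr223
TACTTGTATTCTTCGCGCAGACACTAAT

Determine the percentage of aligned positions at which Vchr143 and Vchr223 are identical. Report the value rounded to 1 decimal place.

92.9%

Differing sites — 19:G/A; 21:C/A.
26 of the 28 sites match, so the percent identity is 26/28 × 100 = 92.9%.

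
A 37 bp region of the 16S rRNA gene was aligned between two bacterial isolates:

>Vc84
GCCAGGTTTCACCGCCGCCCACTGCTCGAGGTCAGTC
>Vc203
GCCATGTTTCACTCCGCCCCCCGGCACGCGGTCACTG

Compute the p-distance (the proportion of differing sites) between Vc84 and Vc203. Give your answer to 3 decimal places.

0.297

Differing sites — 5:G/T; 13:C/T; 14:G/C; 16:C/G; 17:G/C; 21:A/C; 23:T/G; 26:T/A; 29:A/C; 35:G/C; 37:C/G.
There are 11 differences over 37 sites, so p = 11/37 = 0.297.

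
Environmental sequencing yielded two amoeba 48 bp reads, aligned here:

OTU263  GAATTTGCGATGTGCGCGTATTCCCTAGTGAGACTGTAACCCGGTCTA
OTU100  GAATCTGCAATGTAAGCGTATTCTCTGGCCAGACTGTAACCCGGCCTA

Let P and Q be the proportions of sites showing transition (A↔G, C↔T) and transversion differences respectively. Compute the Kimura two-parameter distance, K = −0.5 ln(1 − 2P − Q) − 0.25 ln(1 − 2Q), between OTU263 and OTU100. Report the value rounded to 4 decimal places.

Mismatches occur at site 5 (T/C, transition), site 9 (G/A, transition), site 14 (G/A, transition), site 15 (C/A, transversion), site 24 (C/T, transition), site 27 (A/G, transition), site 29 (T/C, transition), site 30 (G/C, transversion), site 45 (T/C, transition).
Of the 9 differences, 7 transitions and 2 transversions over 48 sites: P = 7/48 = 0.145833, Q = 2/48 = 0.041667.
d = −0.5·ln(0.666667) − 0.25·ln(0.916666) = −0.5·(-0.405465) − 0.25·(-0.087012) = 0.2245.

0.2245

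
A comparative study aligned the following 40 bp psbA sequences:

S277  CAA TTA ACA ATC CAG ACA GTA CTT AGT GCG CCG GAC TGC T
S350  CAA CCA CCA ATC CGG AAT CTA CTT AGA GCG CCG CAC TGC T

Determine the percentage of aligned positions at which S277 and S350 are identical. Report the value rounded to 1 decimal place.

77.5%

Mismatches occur at site 4 (T↔C), site 5 (T↔C), site 7 (A↔C), site 14 (A↔G), site 17 (C↔A), site 18 (A↔T), site 19 (G↔C), site 27 (T↔A), site 34 (G↔C).
31 of the 40 sites match, so the percent identity is 31/40 × 100 = 77.5%.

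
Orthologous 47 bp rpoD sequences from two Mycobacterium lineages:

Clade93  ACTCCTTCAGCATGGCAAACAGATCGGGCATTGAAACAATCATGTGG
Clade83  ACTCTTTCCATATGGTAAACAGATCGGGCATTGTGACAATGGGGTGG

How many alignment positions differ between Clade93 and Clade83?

Differing sites — 5:C/T; 9:A/C; 10:G/A; 11:C/T; 16:C/T; 34:A/T; 35:A/G; 41:C/G; 42:A/G; 43:T/G.
That gives 10 mismatches out of 47 aligned sites, so the Hamming distance is 10.

10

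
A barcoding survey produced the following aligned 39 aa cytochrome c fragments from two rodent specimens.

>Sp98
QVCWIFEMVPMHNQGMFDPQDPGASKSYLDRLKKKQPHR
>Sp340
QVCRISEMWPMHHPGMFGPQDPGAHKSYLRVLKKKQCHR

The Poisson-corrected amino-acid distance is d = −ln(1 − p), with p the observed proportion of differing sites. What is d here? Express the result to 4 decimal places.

0.2963

The sequences differ at positions 4 (W/R), 6 (F/S), 9 (V/W), 13 (N/H), 14 (Q/P), 18 (D/G), 25 (S/H), 30 (D/R), 31 (R/V), 37 (P/C).
p = 10/39 = 0.256410.
d = −ln(1 − 0.256410) = −ln(0.743590) = 0.2963.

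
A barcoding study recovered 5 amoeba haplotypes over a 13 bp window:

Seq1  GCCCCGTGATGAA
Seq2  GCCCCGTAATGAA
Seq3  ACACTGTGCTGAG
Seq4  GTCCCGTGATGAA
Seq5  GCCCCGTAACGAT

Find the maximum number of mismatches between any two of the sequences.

Pairwise Hamming distances:
  Seq1 vs Seq2: 1
  Seq1 vs Seq3: 5
  Seq1 vs Seq4: 1
  Seq1 vs Seq5: 3
  Seq2 vs Seq3: 6
  Seq2 vs Seq4: 2
  Seq2 vs Seq5: 2
  Seq3 vs Seq4: 6
  Seq3 vs Seq5: 7
  Seq4 vs Seq5: 4
The largest is 7, between Seq3 and Seq5.

7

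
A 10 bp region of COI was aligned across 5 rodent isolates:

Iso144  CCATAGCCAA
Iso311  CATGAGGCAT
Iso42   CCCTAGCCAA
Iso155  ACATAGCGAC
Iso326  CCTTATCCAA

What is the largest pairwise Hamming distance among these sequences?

7

Pairwise Hamming distances:
  Iso144 vs Iso311: 5
  Iso144 vs Iso42: 1
  Iso144 vs Iso155: 3
  Iso144 vs Iso326: 2
  Iso311 vs Iso42: 5
  Iso311 vs Iso155: 7
  Iso311 vs Iso326: 5
  Iso42 vs Iso155: 4
  Iso42 vs Iso326: 2
  Iso155 vs Iso326: 5
The largest is 7, between Iso311 and Iso155.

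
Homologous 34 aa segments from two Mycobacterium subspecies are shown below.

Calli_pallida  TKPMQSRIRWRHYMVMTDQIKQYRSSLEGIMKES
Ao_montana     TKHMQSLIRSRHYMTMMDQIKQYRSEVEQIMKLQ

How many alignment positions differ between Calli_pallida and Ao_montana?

10

The sequences differ at positions 3 (P/H), 7 (R/L), 10 (W/S), 15 (V/T), 17 (T/M), 26 (S/E), 27 (L/V), 29 (G/Q), 33 (E/L), 34 (S/Q).
That gives 10 mismatches out of 34 aligned sites, so the Hamming distance is 10.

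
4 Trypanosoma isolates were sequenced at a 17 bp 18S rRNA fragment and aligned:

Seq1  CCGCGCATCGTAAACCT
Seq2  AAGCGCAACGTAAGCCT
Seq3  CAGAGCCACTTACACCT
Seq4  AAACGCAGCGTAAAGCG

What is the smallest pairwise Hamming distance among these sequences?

Pairwise Hamming distances:
  Seq1 vs Seq2: 4
  Seq1 vs Seq3: 6
  Seq1 vs Seq4: 6
  Seq2 vs Seq3: 6
  Seq2 vs Seq4: 5
  Seq3 vs Seq4: 9
The smallest is 4, between Seq1 and Seq2.

4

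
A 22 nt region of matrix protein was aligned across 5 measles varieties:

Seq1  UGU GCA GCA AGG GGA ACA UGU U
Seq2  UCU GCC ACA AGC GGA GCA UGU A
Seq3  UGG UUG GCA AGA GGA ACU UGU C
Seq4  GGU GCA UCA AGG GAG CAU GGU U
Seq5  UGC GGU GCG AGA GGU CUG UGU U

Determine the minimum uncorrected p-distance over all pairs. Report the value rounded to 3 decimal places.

Pairwise Hamming distances:
  Seq1 vs Seq2: 6
  Seq1 vs Seq3: 7
  Seq1 vs Seq4: 8
  Seq1 vs Seq5: 9
  Seq2 vs Seq3: 10
  Seq2 vs Seq4: 12
  Seq2 vs Seq5: 12
  Seq3 vs Seq4: 13
  Seq3 vs Seq5: 10
  Seq4 vs Seq5: 12
The smallest is 6 mismatches, between Seq1 and Seq2; p = 6/22 = 0.273.

0.273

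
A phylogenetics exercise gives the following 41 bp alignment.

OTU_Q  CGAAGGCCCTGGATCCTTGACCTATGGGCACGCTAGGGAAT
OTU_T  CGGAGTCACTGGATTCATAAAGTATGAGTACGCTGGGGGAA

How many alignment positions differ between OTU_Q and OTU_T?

The sequences differ at positions 3 (A/G), 6 (G/T), 8 (C/A), 15 (C/T), 17 (T/A), 19 (G/A), 21 (C/A), 22 (C/G), 27 (G/A), 29 (C/T), 35 (A/G), 39 (A/G), 41 (T/A).
That gives 13 mismatches out of 41 aligned sites, so the Hamming distance is 13.

13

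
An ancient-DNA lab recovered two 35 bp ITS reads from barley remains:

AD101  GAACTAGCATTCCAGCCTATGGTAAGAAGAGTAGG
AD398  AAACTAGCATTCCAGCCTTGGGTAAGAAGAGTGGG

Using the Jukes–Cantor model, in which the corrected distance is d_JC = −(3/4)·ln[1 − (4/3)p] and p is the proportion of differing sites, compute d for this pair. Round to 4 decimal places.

Differing sites — 1:G/A; 19:A/T; 20:T/G; 33:A/G.
p = 4/35 = 0.114286.
d = −0.75 · ln(1 − (4/3)·0.114286) = −0.75 · ln(0.847619) = −0.75 · (-0.165324) = 0.1240.

0.1240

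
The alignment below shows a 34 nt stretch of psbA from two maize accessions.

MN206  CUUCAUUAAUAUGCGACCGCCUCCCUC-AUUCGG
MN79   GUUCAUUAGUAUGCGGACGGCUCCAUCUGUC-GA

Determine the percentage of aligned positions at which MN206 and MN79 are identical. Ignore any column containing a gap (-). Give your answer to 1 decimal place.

Excluding the 2 gap columns leaves 32 comparable sites.
Differing sites — 1:C/G; 9:A/G; 16:A/G; 17:C/A; 20:C/G; 25:C/A; 29:A/G; 31:U/C; 34:G/A.
23 of the 32 comparable sites match, so the percent identity is 23/32 × 100 = 71.9%.

71.9%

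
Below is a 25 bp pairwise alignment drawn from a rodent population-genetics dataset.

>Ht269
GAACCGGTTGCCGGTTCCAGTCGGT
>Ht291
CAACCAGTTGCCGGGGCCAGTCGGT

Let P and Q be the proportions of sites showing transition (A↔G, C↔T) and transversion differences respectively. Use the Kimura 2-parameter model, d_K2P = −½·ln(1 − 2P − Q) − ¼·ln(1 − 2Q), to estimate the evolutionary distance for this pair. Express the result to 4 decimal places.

0.1802

Differing sites — 1:G/C (Tv); 6:G/A (Ti); 15:T/G (Tv); 16:T/G (Tv).
Of the 4 differences, 1 transition and 3 transversions over 25 sites: P = 1/25 = 0.040000, Q = 3/25 = 0.120000.
d = −0.5·ln(0.800000) − 0.25·ln(0.760000) = −0.5·(-0.223144) − 0.25·(-0.274437) = 0.1802.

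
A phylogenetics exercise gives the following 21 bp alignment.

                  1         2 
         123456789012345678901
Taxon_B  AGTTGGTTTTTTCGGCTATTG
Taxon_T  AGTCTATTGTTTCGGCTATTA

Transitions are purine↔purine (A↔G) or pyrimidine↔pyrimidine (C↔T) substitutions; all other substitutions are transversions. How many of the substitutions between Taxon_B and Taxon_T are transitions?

3

Mismatches occur at site 4 (T→C, transition), site 5 (G→T, transversion), site 6 (G→A, transition), site 9 (T→G, transversion), site 21 (G→A, transition).
Of the 5 differences, 3 transitions and 2 transversions, so the answer is 3.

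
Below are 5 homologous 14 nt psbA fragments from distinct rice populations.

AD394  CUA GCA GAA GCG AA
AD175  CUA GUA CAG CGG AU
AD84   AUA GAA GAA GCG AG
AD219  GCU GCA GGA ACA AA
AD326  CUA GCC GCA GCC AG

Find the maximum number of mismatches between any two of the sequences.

11

Pairwise Hamming distances:
  AD394 vs AD175: 6
  AD394 vs AD84: 3
  AD394 vs AD219: 6
  AD394 vs AD326: 4
  AD175 vs AD84: 7
  AD175 vs AD219: 11
  AD175 vs AD326: 9
  AD84 vs AD219: 8
  AD84 vs AD326: 5
  AD219 vs AD326: 8
The largest is 11, between AD175 and AD219.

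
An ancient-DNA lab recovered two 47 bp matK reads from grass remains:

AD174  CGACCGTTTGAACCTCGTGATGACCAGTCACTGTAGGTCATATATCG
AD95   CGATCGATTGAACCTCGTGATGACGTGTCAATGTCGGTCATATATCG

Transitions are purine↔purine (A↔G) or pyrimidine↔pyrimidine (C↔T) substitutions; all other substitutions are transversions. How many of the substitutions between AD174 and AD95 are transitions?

Differing sites — 4:C/T (Ti); 7:T/A (Tv); 25:C/G (Tv); 26:A/T (Tv); 31:C/A (Tv); 35:A/C (Tv).
Of the 6 differences, 1 transition and 5 transversions, so the answer is 1.

1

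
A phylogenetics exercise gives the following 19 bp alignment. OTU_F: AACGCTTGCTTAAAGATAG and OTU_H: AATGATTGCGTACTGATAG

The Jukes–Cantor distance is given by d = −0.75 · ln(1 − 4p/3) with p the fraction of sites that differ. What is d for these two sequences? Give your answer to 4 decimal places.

0.3241

Mismatches occur at site 3 (C/T), site 5 (C/A), site 10 (T/G), site 13 (A/C), site 14 (A/T).
p = 5/19 = 0.263158.
d = −0.75 · ln(1 − (4/3)·0.263158) = −0.75 · ln(0.649123) = −0.75 · (-0.432133) = 0.3241.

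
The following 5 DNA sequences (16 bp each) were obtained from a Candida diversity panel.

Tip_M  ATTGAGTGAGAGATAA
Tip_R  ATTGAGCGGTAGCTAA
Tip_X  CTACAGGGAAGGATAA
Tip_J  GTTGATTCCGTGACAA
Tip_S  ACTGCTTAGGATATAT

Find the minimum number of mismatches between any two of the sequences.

4

Pairwise Hamming distances:
  Tip_M vs Tip_R: 4
  Tip_M vs Tip_X: 6
  Tip_M vs Tip_J: 6
  Tip_M vs Tip_S: 7
  Tip_R vs Tip_X: 8
  Tip_R vs Tip_J: 9
  Tip_R vs Tip_S: 9
  Tip_X vs Tip_J: 10
  Tip_X vs Tip_S: 13
  Tip_J vs Tip_S: 9
The smallest is 4, between Tip_M and Tip_R.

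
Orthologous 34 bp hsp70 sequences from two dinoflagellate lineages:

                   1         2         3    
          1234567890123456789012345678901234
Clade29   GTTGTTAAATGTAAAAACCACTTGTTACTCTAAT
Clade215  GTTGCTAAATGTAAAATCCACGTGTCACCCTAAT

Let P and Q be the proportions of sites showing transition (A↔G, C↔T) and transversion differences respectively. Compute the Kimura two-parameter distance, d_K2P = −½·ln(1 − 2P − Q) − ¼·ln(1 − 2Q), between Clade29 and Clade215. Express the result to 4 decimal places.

The sequences differ at positions 5 (T/C, transition), 17 (A/T, transversion), 22 (T/G, transversion), 26 (T/C, transition), 29 (T/C, transition).
Of the 5 differences, 3 transitions and 2 transversions over 34 sites: P = 3/34 = 0.088235, Q = 2/34 = 0.058824.
d = −0.5·ln(0.764706) − 0.25·ln(0.882352) = −0.5·(-0.268264) − 0.25·(-0.125164) = 0.1654.

0.1654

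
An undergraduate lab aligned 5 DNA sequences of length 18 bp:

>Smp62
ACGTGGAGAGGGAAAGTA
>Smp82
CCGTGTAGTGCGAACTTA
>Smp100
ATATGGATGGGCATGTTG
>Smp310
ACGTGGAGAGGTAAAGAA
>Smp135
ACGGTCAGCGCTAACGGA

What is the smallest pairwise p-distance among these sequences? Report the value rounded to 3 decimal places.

Pairwise Hamming distances:
  Smp62 vs Smp82: 6
  Smp62 vs Smp100: 9
  Smp62 vs Smp310: 2
  Smp62 vs Smp135: 8
  Smp82 vs Smp100: 11
  Smp82 vs Smp310: 8
  Smp82 vs Smp135: 8
  Smp100 vs Smp310: 10
  Smp100 vs Smp135: 14
  Smp310 vs Smp135: 7
The smallest is 2 mismatches, between Smp62 and Smp310; p = 2/18 = 0.111.

0.111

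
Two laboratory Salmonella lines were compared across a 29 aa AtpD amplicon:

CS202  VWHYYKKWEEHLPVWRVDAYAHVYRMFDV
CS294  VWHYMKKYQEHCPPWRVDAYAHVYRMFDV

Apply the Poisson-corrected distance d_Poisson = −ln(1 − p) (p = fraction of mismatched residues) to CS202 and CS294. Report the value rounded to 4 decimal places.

Mismatches occur at site 5 (Y↔M), site 8 (W↔Y), site 9 (E↔Q), site 12 (L↔C), site 14 (V↔P).
p = 5/29 = 0.172414.
d = −ln(1 − 0.172414) = −ln(0.827586) = 0.1892.

0.1892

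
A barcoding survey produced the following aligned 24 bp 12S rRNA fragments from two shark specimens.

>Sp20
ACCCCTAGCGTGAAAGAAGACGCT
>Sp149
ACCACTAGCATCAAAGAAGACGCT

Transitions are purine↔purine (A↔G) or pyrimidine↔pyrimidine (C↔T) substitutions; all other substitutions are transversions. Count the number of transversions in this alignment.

The sequences differ at positions 4 (C/A, transversion), 10 (G/A, transition), 12 (G/C, transversion).
Of the 3 differences, 1 transition and 2 transversions, so the answer is 2.

2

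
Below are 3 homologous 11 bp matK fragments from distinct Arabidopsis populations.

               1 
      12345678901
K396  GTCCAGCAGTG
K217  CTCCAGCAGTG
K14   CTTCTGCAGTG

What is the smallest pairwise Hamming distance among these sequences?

1

Pairwise Hamming distances:
  K396 vs K217: 1
  K396 vs K14: 3
  K217 vs K14: 2
The smallest is 1, between K396 and K217.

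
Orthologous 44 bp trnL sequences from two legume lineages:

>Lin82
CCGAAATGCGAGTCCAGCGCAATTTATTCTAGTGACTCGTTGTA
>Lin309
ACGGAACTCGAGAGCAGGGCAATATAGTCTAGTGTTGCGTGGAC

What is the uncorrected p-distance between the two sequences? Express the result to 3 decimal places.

0.341

Mismatches occur at site 1 (C/A), site 4 (A/G), site 7 (T/C), site 8 (G/T), site 13 (T/A), site 14 (C/G), site 18 (C/G), site 24 (T/A), site 27 (T/G), site 35 (A/T), site 36 (C/T), site 37 (T/G), site 41 (T/G), site 43 (T/A), site 44 (A/C).
There are 15 differences over 44 sites, so p = 15/44 = 0.341.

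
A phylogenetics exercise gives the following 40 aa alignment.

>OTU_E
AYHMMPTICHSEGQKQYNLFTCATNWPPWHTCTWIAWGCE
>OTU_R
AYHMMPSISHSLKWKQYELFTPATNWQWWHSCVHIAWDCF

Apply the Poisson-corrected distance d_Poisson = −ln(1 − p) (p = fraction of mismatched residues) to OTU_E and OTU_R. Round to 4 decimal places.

The sequences differ at positions 7 (T/S), 9 (C/S), 12 (E/L), 13 (G/K), 14 (Q/W), 18 (N/E), 22 (C/P), 27 (P/Q), 28 (P/W), 31 (T/S), 33 (T/V), 34 (W/H), 38 (G/D), 40 (E/F).
p = 14/40 = 0.350000.
d = −ln(1 − 0.350000) = −ln(0.650000) = 0.4308.

0.4308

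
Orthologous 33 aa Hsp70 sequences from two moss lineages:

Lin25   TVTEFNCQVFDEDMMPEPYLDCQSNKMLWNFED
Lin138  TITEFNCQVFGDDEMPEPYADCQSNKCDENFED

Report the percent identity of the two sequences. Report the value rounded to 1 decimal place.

75.8%

The sequences differ at positions 2 (V/I), 11 (D/G), 12 (E/D), 14 (M/E), 20 (L/A), 27 (M/C), 28 (L/D), 29 (W/E).
25 of the 33 sites match, so the percent identity is 25/33 × 100 = 75.8%.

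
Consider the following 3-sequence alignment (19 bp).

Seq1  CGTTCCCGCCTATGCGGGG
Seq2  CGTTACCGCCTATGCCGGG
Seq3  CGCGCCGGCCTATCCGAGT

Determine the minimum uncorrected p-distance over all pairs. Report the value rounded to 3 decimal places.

Pairwise Hamming distances:
  Seq1 vs Seq2: 2
  Seq1 vs Seq3: 6
  Seq2 vs Seq3: 8
The smallest is 2 mismatches, between Seq1 and Seq2; p = 2/19 = 0.105.

0.105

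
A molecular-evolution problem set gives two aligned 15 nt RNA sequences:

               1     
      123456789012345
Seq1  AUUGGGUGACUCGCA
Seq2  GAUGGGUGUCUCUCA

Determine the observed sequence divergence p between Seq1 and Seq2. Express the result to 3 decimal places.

The sequences differ at positions 1 (A/G), 2 (U/A), 9 (A/U), 13 (G/U).
There are 4 differences over 15 sites, so p = 4/15 = 0.267.

0.267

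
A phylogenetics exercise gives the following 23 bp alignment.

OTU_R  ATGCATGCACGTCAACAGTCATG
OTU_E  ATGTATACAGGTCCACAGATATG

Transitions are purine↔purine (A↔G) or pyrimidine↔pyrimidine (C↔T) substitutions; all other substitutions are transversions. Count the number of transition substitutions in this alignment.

3

The sequences differ at positions 4 (C/T, transition), 7 (G/A, transition), 10 (C/G, transversion), 14 (A/C, transversion), 19 (T/A, transversion), 20 (C/T, transition).
Of the 6 differences, 3 transitions and 3 transversions, so the answer is 3.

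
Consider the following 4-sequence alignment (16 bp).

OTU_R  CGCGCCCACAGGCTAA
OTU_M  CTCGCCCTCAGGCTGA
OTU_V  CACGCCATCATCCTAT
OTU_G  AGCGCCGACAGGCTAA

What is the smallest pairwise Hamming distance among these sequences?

Pairwise Hamming distances:
  OTU_R vs OTU_M: 3
  OTU_R vs OTU_V: 6
  OTU_R vs OTU_G: 2
  OTU_M vs OTU_V: 6
  OTU_M vs OTU_G: 5
  OTU_V vs OTU_G: 7
The smallest is 2, between OTU_R and OTU_G.

2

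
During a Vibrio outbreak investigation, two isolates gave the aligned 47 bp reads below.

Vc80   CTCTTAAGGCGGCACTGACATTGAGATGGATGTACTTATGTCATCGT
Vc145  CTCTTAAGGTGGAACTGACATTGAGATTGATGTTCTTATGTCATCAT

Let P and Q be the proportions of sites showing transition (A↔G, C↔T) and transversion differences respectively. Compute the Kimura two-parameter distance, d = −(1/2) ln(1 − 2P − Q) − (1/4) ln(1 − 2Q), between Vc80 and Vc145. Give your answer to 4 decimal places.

The sequences differ at positions 10 (C/T, transition), 13 (C/A, transversion), 28 (G/T, transversion), 34 (A/T, transversion), 46 (G/A, transition).
Of the 5 differences, 2 transitions and 3 transversions over 47 sites: P = 2/47 = 0.042553, Q = 3/47 = 0.063830.
d = −0.5·ln(0.851064) − 0.25·ln(0.872340) = −0.5·(-0.161268) − 0.25·(-0.136576) = 0.1148.

0.1148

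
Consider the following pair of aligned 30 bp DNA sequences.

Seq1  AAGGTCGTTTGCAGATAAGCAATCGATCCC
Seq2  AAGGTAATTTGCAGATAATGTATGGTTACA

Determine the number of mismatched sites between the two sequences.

The sequences differ at positions 6 (C/A), 7 (G/A), 19 (G/T), 20 (C/G), 21 (A/T), 24 (C/G), 26 (A/T), 28 (C/A), 30 (C/A).
That gives 9 mismatches out of 30 aligned sites, so the Hamming distance is 9.

9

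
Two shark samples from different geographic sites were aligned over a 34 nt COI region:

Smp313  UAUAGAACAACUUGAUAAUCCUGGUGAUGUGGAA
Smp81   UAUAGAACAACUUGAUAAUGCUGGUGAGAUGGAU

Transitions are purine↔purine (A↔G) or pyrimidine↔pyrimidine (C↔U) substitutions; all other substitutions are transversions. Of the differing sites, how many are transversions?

The sequences differ at positions 20 (C/G, transversion), 28 (U/G, transversion), 29 (G/A, transition), 34 (A/U, transversion).
Of the 4 differences, 1 transition and 3 transversions, so the answer is 3.

3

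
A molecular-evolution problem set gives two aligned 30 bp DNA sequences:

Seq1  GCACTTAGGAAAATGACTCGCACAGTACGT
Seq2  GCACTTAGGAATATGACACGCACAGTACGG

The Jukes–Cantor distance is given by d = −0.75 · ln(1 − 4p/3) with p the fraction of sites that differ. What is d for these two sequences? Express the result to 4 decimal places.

0.1073

Differing sites — 12:A/T; 18:T/A; 30:T/G.
p = 3/30 = 0.100000.
d = −0.75 · ln(1 − (4/3)·0.100000) = −0.75 · ln(0.866667) = −0.75 · (-0.143100) = 0.1073.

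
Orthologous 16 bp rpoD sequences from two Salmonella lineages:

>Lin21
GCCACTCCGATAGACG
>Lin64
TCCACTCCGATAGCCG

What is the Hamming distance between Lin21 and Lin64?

2

Mismatches occur at site 1 (G/T), site 14 (A/C).
That gives 2 mismatches out of 16 aligned sites, so the Hamming distance is 2.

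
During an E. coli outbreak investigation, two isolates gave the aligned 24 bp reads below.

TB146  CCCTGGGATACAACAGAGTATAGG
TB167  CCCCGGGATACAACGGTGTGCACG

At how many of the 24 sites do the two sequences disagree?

6

Differing sites — 4:T/C; 15:A/G; 17:A/T; 20:A/G; 21:T/C; 23:G/C.
That gives 6 mismatches out of 24 aligned sites, so the Hamming distance is 6.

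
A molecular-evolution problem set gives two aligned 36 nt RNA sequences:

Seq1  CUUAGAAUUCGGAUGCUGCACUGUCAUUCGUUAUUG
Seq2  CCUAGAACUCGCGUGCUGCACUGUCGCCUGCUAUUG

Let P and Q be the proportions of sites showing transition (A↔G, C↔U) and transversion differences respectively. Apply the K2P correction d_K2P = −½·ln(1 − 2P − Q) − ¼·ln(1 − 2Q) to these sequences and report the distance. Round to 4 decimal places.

0.3338

The sequences differ at positions 2 (U/C, transition), 8 (U/C, transition), 12 (G/C, transversion), 13 (A/G, transition), 26 (A/G, transition), 27 (U/C, transition), 28 (U/C, transition), 29 (C/U, transition), 31 (U/C, transition).
Of the 9 differences, 8 transitions and 1 transversion over 36 sites: P = 8/36 = 0.222222, Q = 1/36 = 0.027778.
d = −0.5·ln(0.527778) − 0.25·ln(0.944444) = −0.5·(-0.639080) − 0.25·(-0.057159) = 0.3338.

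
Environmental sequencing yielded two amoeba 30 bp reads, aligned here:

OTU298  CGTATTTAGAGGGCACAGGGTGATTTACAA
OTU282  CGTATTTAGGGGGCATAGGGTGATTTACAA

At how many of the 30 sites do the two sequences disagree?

2

Differing sites — 10:A/G; 16:C/T.
That gives 2 mismatches out of 30 aligned sites, so the Hamming distance is 2.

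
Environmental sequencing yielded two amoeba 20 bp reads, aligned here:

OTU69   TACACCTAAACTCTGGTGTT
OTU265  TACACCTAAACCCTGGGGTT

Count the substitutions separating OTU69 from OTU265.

Mismatches occur at site 12 (T→C), site 17 (T→G).
That gives 2 mismatches out of 20 aligned sites, so the Hamming distance is 2.

2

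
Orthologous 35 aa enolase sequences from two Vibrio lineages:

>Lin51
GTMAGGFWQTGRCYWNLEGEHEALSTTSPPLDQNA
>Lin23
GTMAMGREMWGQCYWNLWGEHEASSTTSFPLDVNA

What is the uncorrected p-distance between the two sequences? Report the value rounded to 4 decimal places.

0.2857

The sequences differ at positions 5 (G/M), 7 (F/R), 8 (W/E), 9 (Q/M), 10 (T/W), 12 (R/Q), 18 (E/W), 24 (L/S), 29 (P/F), 33 (Q/V).
There are 10 differences over 35 sites, so p = 10/35 = 0.2857.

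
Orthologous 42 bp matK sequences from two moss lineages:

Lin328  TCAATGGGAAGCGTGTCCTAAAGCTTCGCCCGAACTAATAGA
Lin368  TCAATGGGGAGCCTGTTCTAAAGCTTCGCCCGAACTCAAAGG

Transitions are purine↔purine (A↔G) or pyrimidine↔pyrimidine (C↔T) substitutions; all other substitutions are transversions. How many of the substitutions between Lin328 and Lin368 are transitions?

Differing sites — 9:A/G (Ti); 13:G/C (Tv); 17:C/T (Ti); 37:A/C (Tv); 39:T/A (Tv); 42:A/G (Ti).
Of the 6 differences, 3 transitions and 3 transversions, so the answer is 3.

3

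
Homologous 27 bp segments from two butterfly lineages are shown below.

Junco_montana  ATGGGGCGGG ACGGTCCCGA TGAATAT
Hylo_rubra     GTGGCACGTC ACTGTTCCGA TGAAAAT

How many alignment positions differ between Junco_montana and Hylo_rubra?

8

Differing sites — 1:A/G; 5:G/C; 6:G/A; 9:G/T; 10:G/C; 13:G/T; 16:C/T; 25:T/A.
That gives 8 mismatches out of 27 aligned sites, so the Hamming distance is 8.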